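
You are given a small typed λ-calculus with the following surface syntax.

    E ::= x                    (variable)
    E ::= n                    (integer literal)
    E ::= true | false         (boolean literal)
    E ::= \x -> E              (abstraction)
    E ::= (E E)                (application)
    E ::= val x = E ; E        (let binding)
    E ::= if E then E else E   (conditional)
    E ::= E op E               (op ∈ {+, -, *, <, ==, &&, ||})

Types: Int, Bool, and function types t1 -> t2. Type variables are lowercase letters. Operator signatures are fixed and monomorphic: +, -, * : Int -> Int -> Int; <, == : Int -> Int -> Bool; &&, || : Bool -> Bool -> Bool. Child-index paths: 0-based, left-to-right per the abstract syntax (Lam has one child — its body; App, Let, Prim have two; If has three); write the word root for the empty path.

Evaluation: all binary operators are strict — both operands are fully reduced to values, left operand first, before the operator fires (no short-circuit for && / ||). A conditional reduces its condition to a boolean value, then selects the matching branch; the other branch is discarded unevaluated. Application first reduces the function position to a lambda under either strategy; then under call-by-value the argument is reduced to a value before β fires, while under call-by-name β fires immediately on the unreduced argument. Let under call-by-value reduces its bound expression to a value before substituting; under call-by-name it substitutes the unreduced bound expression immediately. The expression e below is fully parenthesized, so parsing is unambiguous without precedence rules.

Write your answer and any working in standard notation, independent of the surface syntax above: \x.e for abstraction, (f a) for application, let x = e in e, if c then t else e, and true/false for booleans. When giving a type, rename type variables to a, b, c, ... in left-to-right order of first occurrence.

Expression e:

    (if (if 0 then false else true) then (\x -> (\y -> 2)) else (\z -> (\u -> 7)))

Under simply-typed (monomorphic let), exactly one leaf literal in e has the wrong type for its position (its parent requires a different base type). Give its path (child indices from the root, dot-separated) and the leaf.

Answer: 0.0 : 0

Trace:
  unify Int ~ Bool
  FAIL: mismatch Int ~ Bool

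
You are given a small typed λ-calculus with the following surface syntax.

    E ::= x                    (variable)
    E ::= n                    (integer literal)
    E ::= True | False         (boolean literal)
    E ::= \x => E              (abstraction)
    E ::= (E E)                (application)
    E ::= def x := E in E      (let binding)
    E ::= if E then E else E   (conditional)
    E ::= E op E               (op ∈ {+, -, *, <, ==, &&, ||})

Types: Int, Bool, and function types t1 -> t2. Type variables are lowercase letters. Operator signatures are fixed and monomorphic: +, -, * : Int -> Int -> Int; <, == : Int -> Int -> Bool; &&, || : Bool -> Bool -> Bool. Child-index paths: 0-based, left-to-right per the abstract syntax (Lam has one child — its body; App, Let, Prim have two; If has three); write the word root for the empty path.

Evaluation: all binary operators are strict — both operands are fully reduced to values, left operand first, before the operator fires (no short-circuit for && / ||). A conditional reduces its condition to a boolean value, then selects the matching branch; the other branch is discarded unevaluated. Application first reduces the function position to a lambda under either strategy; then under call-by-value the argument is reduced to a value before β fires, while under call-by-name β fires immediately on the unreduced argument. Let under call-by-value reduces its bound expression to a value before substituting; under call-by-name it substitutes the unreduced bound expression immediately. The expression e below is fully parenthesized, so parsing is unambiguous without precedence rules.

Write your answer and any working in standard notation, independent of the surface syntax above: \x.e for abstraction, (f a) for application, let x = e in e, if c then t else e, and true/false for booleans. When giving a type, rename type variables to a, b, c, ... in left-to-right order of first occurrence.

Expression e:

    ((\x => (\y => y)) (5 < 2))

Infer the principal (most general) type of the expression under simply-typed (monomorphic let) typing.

Answer: a -> a

Working:
y : b
\y._ : b -> b
\x._ : a -> b -> b
  unify Int ~ Int
  unify Int ~ Int
  unify a -> b -> b ~ Bool -> c
  unify a ~ Bool
  unify b -> b ~ c
_ _ : b -> b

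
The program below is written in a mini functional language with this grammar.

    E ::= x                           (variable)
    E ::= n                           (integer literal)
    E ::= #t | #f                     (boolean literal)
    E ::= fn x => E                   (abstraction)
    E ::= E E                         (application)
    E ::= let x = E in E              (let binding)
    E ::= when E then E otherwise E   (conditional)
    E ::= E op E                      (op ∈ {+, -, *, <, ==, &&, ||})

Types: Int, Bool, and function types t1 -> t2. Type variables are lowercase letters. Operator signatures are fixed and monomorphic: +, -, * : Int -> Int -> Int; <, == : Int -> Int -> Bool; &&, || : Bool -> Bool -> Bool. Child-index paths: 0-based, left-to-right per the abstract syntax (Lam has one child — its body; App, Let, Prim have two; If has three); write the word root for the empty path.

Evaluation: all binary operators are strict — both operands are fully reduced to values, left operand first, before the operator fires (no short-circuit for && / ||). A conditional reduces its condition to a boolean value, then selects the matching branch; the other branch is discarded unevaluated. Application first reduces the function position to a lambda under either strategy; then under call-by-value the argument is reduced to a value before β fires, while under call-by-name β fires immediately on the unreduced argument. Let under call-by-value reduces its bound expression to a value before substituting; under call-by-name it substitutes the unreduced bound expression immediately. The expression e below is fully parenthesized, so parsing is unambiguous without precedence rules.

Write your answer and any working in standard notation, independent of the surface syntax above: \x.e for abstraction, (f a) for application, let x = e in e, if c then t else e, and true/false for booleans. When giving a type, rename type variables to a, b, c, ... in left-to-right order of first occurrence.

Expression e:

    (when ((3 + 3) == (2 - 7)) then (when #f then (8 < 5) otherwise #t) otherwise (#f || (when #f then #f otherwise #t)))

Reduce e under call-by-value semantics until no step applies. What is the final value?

Answer: true

Trace:
step 0: (if ((3 + 3) == (2 - 7)) then (if false then (8 < 5) else true) else (false || (if false then false else true)))
step 1: [delta@0.0] (if (6 == (2 - 7)) then (if false then (8 < 5) else true) else (false || (if false then false else true)))
step 2: [delta@0.1] (if (6 == -5) then (if false then (8 < 5) else true) else (false || (if false then false else true)))
step 3: [delta@0] (if false then (if false then (8 < 5) else true) else (false || (if false then false else true)))
step 4: [if@root] (false || (if false then false else true))
step 5: [if@1] (false || true)
step 6: [delta@root] true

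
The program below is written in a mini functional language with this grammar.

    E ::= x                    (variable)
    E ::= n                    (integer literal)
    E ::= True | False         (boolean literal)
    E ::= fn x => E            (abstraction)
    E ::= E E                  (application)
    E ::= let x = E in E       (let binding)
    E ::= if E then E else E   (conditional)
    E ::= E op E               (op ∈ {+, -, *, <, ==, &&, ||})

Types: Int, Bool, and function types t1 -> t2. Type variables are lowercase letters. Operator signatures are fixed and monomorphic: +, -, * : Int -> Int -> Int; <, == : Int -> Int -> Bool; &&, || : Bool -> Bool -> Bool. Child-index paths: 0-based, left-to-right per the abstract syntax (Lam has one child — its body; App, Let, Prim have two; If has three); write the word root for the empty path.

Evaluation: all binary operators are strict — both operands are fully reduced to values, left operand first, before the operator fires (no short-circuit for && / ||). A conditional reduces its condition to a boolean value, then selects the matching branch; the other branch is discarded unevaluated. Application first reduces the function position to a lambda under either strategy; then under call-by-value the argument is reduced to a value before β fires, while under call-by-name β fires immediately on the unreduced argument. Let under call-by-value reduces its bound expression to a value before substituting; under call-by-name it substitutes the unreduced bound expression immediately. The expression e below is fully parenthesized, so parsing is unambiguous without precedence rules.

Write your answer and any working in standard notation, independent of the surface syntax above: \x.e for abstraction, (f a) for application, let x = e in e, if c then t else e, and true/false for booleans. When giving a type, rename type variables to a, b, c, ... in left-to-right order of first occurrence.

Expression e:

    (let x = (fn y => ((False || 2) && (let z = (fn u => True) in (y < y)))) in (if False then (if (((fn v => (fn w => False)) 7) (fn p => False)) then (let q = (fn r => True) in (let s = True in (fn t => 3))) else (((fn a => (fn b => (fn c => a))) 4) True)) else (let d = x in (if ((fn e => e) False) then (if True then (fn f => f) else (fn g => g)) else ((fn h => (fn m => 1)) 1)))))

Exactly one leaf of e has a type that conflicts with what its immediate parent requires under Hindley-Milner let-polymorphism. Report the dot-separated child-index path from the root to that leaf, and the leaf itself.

Answer: 0.0.0.1 : 2

Trace:
  unify Bool ~ Bool
  unify Int ~ Bool
  FAIL: mismatch Int ~ Bool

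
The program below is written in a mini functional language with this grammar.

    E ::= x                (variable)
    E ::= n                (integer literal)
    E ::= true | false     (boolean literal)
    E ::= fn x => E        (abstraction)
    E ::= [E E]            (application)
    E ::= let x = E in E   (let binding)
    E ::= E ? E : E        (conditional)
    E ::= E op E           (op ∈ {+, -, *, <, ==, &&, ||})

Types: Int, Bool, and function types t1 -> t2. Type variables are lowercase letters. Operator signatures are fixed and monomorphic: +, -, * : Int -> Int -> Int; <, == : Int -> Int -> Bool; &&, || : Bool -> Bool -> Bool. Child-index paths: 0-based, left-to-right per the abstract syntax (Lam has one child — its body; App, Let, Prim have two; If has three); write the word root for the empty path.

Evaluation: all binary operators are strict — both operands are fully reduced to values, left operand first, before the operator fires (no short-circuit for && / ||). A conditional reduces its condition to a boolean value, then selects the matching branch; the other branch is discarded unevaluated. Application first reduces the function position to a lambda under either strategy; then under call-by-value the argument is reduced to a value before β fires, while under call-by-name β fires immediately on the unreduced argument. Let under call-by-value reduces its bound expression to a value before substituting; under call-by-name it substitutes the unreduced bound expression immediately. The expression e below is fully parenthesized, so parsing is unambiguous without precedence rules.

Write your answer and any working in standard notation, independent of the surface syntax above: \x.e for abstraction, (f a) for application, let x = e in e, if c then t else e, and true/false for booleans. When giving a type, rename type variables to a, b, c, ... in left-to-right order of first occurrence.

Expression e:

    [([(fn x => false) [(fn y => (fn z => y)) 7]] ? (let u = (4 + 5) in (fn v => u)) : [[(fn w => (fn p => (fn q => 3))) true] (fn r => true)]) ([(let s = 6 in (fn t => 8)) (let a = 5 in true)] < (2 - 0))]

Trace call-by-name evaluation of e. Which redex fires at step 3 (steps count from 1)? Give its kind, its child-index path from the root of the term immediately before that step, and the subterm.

Derivation:
step 0: ((if ((\x.false) ((\y.(\z.y)) 7)) then (let u = (4 + 5) in (\v.u)) else (((\w.(\p.(\q.3))) true) (\r.true))) (((let s = 6 in (\t.8)) (let a = 5 in true)) < (2 - 0)))
step 1: [beta@0.0] ((if false then (let u = (4 + 5) in (\v.u)) else (((\w.(\p.(\q.3))) true) (\r.true))) (((let s = 6 in (\t.8)) (let a = 5 in true)) < (2 - 0)))
step 2: [if@0] ((((\w.(\p.(\q.3))) true) (\r.true)) (((let s = 6 in (\t.8)) (let a = 5 in true)) < (2 - 0)))
step 3: [beta@0.0] (((\p.(\q.3)) (\r.true)) (((let s = 6 in (\t.8)) (let a = 5 in true)) < (2 - 0)))

Answer: beta at 0.0 : ((\w.(\p.(\q.3))) true)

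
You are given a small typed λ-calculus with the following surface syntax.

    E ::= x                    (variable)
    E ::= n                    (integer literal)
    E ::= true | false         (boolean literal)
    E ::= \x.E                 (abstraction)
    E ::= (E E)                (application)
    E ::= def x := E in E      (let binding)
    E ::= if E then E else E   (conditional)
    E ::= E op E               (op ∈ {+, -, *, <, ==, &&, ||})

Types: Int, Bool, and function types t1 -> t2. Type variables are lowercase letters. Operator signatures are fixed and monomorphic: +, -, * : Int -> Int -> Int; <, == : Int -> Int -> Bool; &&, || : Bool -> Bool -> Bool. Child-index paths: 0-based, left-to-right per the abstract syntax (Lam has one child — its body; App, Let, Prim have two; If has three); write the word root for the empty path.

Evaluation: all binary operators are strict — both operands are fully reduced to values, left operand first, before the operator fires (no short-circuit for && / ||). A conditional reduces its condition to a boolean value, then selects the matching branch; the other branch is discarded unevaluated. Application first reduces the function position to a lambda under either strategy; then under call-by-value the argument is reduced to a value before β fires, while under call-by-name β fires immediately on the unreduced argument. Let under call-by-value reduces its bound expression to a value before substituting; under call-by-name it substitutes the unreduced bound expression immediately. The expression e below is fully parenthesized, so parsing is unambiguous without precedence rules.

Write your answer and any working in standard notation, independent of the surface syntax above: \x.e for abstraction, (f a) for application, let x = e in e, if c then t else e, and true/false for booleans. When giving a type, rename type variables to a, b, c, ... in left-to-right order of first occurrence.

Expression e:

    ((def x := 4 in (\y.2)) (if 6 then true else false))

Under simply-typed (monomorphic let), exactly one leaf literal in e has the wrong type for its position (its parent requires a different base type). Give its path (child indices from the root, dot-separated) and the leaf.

Trace:
let x : Int
\y._ : a -> Int
  unify Int ~ Bool
  FAIL: mismatch Int ~ Bool

Answer: 1.0 : 6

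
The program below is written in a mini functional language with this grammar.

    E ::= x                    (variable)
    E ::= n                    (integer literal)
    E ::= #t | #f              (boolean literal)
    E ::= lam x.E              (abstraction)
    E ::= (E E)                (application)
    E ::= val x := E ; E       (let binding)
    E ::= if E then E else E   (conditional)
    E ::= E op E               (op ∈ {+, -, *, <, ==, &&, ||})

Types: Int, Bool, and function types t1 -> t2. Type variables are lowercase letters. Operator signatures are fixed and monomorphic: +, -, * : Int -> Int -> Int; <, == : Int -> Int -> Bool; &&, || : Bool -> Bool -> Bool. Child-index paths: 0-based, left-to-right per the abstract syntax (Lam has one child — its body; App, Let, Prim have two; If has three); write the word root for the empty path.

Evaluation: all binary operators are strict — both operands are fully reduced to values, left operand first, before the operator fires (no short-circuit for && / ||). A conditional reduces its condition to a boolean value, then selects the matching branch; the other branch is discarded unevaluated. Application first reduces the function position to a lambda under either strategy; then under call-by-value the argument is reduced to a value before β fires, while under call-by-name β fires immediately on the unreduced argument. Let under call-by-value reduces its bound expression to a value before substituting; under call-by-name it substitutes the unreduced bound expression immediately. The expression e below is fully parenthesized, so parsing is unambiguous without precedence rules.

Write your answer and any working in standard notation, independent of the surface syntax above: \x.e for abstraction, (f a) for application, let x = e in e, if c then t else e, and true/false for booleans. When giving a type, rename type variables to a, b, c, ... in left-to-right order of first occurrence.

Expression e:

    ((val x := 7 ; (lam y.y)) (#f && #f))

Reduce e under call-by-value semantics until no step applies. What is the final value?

Derivation:
step 0: ((let x = 7 in (\y.y)) (false && false))
step 1: [let@0] ((\y.y) (false && false))
step 2: [delta@1] ((\y.y) false)
step 3: [beta@root] false

Answer: false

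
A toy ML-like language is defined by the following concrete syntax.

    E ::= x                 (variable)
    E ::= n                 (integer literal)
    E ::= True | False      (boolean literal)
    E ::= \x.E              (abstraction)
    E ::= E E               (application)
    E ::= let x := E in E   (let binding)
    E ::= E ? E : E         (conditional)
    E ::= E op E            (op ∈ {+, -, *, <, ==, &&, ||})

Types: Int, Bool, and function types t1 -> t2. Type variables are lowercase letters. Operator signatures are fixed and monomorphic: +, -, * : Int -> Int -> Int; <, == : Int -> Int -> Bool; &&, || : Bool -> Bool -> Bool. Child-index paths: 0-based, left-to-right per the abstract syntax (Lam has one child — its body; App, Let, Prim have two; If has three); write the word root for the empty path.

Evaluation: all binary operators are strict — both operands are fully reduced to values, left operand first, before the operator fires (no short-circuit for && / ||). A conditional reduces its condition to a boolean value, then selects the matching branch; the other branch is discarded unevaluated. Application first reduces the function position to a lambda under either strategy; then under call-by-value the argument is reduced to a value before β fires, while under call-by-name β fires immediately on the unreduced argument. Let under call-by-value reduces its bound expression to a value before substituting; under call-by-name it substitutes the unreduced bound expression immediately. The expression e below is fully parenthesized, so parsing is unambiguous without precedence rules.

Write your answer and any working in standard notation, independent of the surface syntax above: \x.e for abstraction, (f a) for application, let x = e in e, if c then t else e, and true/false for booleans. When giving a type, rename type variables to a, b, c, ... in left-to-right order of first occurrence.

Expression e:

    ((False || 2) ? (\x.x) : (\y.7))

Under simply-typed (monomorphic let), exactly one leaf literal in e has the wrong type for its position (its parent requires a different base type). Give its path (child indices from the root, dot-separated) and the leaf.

Working:
  unify Bool ~ Bool
  unify Int ~ Bool
  FAIL: mismatch Int ~ Bool

Answer: 0.1 : 2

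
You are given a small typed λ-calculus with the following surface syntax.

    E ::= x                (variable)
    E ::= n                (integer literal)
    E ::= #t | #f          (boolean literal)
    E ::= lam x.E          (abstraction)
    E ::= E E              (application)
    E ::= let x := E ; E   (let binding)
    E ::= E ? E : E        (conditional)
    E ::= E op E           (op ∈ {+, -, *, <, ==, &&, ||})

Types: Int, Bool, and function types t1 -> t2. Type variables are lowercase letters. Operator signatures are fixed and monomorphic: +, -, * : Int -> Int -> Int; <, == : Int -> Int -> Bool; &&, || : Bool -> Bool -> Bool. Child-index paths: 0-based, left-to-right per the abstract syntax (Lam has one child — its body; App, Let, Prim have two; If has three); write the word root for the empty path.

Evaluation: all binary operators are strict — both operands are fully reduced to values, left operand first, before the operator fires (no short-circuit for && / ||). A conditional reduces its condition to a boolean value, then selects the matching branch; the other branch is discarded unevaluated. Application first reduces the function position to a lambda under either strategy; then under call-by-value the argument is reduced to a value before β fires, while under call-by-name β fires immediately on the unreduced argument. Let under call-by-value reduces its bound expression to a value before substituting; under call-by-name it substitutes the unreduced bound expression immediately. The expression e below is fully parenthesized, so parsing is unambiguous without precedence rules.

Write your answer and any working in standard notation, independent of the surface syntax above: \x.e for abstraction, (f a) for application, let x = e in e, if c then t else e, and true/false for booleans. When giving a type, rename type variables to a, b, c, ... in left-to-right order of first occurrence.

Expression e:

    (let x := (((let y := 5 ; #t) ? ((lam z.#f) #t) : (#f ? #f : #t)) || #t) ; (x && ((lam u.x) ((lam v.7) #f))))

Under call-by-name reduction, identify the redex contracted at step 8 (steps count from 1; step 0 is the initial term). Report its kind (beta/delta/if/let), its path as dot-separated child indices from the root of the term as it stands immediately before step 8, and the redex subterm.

Answer: if at 1.0 : (if true then ((\z.false) true) else (if false then false else true))

Derivation:
step 0: (let x = ((if (let y = 5 in true) then ((\z.false) true) else (if false then false else true)) || true) in (x && ((\u.x) ((\v.7) false))))
step 1: [let@root] (((if (let y = 5 in true) then ((\z.false) true) else (if false then false else true)) || true) && ((\u.((if (let y = 5 in true) then ((\z.false) true) else (if false then false else true)) || true)) ((\v.7) false)))
step 2: [let@0.0.0] (((if true then ((\z.false) true) else (if false then false else true)) || true) && ((\u.((if (let y = 5 in true) then ((\z.false) true) else (if false then false else true)) || true)) ((\v.7) false)))
step 3: [if@0.0] ((((\z.false) true) || true) && ((\u.((if (let y = 5 in true) then ((\z.false) true) else (if false then false else true)) || true)) ((\v.7) false)))
step 4: [beta@0.0] ((false || true) && ((\u.((if (let y = 5 in true) then ((\z.false) true) else (if false then false else true)) || true)) ((\v.7) false)))
step 5: [delta@0] (true && ((\u.((if (let y = 5 in true) then ((\z.false) true) else (if false then false else true)) || true)) ((\v.7) false)))
step 6: [beta@1] (true && ((if (let y = 5 in true) then ((\z.false) true) else (if false then false else true)) || true))
step 7: [let@1.0.0] (true && ((if true then ((\z.false) true) else (if false then false else true)) || true))
step 8: [if@1.0] (true && (((\z.false) true) || true))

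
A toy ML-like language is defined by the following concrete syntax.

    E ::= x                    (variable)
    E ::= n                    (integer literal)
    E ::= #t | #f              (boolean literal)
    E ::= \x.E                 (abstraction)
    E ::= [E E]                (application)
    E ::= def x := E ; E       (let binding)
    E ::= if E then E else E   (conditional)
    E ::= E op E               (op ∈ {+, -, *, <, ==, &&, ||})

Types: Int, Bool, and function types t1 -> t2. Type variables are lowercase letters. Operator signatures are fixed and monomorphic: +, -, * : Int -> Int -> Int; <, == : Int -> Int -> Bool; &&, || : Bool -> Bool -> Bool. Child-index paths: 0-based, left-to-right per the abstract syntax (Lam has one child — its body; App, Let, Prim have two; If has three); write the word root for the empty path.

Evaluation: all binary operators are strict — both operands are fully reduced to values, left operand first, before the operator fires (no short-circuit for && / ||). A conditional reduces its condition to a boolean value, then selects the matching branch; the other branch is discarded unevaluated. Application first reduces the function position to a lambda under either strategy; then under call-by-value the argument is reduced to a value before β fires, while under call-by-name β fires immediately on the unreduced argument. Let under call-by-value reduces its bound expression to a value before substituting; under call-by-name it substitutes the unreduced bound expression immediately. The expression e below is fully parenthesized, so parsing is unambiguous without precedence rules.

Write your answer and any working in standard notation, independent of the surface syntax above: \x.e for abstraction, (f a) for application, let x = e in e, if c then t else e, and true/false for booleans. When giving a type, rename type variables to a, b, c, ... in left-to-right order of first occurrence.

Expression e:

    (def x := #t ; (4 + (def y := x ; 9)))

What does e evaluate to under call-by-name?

Answer: 13

Derivation:
step 0: (let x = true in (4 + (let y = x in 9)))
step 1: [let@root] (4 + (let y = true in 9))
step 2: [let@1] (4 + 9)
step 3: [delta@root] 13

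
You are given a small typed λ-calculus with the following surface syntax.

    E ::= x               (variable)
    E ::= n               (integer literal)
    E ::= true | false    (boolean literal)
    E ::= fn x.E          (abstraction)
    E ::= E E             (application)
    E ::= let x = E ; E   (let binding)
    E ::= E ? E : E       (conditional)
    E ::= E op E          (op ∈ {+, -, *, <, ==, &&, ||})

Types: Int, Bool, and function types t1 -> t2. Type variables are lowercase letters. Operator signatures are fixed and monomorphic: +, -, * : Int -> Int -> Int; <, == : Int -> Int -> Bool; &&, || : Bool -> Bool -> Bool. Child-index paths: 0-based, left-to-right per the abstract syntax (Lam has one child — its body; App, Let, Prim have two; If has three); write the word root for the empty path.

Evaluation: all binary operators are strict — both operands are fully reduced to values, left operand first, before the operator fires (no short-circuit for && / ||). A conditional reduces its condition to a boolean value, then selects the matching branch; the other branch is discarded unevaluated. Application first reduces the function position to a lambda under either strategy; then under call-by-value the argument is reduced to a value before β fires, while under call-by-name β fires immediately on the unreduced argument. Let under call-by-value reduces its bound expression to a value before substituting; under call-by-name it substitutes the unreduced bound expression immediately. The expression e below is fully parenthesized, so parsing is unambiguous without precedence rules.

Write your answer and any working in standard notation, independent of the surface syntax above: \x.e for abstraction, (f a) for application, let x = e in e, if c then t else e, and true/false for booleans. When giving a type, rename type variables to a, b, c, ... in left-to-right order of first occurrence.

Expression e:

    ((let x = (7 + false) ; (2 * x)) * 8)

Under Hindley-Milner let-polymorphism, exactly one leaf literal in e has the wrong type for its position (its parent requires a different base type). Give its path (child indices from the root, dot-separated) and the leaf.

Working:
  unify Int ~ Int
  unify Bool ~ Int
  FAIL: mismatch Bool ~ Int

Answer: 0.0.1 : false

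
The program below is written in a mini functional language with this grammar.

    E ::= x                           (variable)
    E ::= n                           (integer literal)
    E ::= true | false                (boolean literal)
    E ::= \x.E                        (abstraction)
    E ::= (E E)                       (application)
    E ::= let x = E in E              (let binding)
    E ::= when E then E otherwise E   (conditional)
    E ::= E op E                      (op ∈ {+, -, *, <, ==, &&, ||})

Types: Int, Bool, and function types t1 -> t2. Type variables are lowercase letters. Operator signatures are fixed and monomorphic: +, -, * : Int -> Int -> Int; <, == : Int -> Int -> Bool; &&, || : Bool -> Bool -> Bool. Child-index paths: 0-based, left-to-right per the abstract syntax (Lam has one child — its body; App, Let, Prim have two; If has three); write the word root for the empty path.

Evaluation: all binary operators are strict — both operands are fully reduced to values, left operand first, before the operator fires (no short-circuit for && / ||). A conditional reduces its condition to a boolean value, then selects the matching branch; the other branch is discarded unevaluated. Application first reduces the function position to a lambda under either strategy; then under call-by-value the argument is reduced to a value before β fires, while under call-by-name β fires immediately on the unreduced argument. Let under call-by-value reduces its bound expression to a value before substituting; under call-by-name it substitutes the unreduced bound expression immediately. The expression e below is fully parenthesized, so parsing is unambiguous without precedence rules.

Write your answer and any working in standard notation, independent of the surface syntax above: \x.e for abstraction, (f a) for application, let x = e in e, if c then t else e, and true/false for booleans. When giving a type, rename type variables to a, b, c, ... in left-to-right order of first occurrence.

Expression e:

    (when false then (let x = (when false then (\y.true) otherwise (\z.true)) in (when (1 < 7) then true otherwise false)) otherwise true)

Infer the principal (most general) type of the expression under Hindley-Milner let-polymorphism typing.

Working:
  unify Bool ~ Bool
  unify Bool ~ Bool
\y._ : a -> Bool
\z._ : b -> Bool
  unify a -> Bool ~ b -> Bool
  unify a ~ b
  unify Bool ~ Bool
let x : forall. b -> Bool
  unify Int ~ Int
  unify Int ~ Int
  unify Bool ~ Bool
  unify Bool ~ Bool
  unify Bool ~ Bool

Answer: Bool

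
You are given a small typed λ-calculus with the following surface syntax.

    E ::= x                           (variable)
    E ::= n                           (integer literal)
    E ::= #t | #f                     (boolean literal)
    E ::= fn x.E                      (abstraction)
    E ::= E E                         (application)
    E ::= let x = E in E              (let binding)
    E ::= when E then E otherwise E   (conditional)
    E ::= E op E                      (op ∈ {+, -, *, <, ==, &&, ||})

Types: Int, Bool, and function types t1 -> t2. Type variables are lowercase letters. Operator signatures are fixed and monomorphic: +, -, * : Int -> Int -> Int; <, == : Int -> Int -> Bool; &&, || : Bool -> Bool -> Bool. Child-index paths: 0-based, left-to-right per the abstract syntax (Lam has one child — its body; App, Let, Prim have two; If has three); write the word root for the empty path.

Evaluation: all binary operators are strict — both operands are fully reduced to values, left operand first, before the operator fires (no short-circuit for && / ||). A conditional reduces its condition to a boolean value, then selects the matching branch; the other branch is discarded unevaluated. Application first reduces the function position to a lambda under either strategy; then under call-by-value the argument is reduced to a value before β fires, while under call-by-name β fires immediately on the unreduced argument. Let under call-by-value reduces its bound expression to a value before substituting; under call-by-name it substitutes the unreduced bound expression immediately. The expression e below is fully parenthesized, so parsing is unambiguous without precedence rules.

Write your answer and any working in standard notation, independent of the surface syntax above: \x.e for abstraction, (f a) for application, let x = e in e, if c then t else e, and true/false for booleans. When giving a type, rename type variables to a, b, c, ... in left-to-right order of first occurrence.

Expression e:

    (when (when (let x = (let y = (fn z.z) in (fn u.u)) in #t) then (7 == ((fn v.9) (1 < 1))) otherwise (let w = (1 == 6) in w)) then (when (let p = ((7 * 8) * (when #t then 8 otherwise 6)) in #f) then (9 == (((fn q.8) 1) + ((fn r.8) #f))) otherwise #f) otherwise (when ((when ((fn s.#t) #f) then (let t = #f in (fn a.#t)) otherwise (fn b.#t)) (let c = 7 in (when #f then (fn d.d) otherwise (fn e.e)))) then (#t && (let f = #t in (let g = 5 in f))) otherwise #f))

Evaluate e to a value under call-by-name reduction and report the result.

Answer: true

Derivation:
step 0: (if (if (let x = (let y = (\z.z) in (\u.u)) in true) then (7 == ((\v.9) (1 < 1))) else (let w = (1 == 6) in w)) then (if (let p = ((7 * 8) * (if true then 8 else 6)) in false) then (9 == (((\q.8) 1) + ((\r.8) false))) else false) else (if ((if ((\s.true) false) then (let t = false in (\a.true)) else (\b.true)) (let c = 7 in (if false then (\d.d) else (\e.e)))) then (true && (let f = true in (let g = 5 in f))) else false))
step 1: [let@0.0] (if (if true then (7 == ((\v.9) (1 < 1))) else (let w = (1 == 6) in w)) then (if (let p = ((7 * 8) * (if true then 8 else 6)) in false) then (9 == (((\q.8) 1) + ((\r.8) false))) else false) else (if ((if ((\s.true) false) then (let t = false in (\a.true)) else (\b.true)) (let c = 7 in (if false then (\d.d) else (\e.e)))) then (true && (let f = true in (let g = 5 in f))) else false))
step 2: [if@0] (if (7 == ((\v.9) (1 < 1))) then (if (let p = ((7 * 8) * (if true then 8 else 6)) in false) then (9 == (((\q.8) 1) + ((\r.8) false))) else false) else (if ((if ((\s.true) false) then (let t = false in (\a.true)) else (\b.true)) (let c = 7 in (if false then (\d.d) else (\e.e)))) then (true && (let f = true in (let g = 5 in f))) else false))
step 3: [beta@0.1] (if (7 == 9) then (if (let p = ((7 * 8) * (if true then 8 else 6)) in false) then (9 == (((\q.8) 1) + ((\r.8) false))) else false) else (if ((if ((\s.true) false) then (let t = false in (\a.true)) else (\b.true)) (let c = 7 in (if false then (\d.d) else (\e.e)))) then (true && (let f = true in (let g = 5 in f))) else false))
step 4: [delta@0] (if false then (if (let p = ((7 * 8) * (if true then 8 else 6)) in false) then (9 == (((\q.8) 1) + ((\r.8) false))) else false) else (if ((if ((\s.true) false) then (let t = false in (\a.true)) else (\b.true)) (let c = 7 in (if false then (\d.d) else (\e.e)))) then (true && (let f = true in (let g = 5 in f))) else false))
step 5: [if@root] (if ((if ((\s.true) false) then (let t = false in (\a.true)) else (\b.true)) (let c = 7 in (if false then (\d.d) else (\e.e)))) then (true && (let f = true in (let g = 5 in f))) else false)
step 6: [beta@0.0.0] (if ((if true then (let t = false in (\a.true)) else (\b.true)) (let c = 7 in (if false then (\d.d) else (\e.e)))) then (true && (let f = true in (let g = 5 in f))) else false)
step 7: [if@0.0] (if ((let t = false in (\a.true)) (let c = 7 in (if false then (\d.d) else (\e.e)))) then (true && (let f = true in (let g = 5 in f))) else false)
step 8: [let@0.0] (if ((\a.true) (let c = 7 in (if false then (\d.d) else (\e.e)))) then (true && (let f = true in (let g = 5 in f))) else false)
step 9: [beta@0] (if true then (true && (let f = true in (let g = 5 in f))) else false)
step 10: [if@root] (true && (let f = true in (let g = 5 in f)))
step 11: [let@1] (true && (let g = 5 in true))
step 12: [let@1] (true && true)
step 13: [delta@root] true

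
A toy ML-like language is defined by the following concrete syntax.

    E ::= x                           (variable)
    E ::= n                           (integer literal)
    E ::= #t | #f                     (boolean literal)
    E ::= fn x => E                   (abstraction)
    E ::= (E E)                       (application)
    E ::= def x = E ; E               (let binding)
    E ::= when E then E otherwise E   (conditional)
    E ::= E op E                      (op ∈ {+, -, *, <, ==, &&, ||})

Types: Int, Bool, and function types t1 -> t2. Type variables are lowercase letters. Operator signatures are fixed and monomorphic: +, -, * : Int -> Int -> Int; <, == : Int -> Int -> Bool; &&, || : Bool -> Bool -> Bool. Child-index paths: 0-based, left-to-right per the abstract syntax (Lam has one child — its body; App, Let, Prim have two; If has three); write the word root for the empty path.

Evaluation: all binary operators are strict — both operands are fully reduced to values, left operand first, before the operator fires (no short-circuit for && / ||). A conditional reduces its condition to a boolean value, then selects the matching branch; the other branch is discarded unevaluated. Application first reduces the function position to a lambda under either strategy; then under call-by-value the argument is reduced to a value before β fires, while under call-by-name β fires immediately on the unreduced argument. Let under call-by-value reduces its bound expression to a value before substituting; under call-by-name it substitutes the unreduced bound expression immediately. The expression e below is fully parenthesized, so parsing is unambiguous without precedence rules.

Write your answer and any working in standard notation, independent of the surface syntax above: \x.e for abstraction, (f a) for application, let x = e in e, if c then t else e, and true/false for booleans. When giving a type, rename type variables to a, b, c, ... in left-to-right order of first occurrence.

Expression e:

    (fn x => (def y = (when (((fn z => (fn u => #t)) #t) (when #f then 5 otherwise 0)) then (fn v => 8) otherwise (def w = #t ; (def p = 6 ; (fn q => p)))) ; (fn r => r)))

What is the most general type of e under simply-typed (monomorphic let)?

Answer: a -> b -> b

Derivation:
\u._ : c -> Bool
\z._ : b -> c -> Bool
  unify b -> c -> Bool ~ Bool -> d
  unify b ~ Bool
  unify c -> Bool ~ d
_ _ : c -> Bool
  unify Bool ~ Bool
  unify Int ~ Int
  unify c -> Bool ~ Int -> e
  unify c ~ Int
  unify Bool ~ e
_ _ : Bool
  unify Bool ~ Bool
\v._ : f -> Int
let w : Bool
let p : Int
p : Int
\q._ : g -> Int
  unify f -> Int ~ g -> Int
  unify f ~ g
  unify Int ~ Int
let y : g -> Int
r : h
\r._ : h -> h
\x._ : a -> h -> h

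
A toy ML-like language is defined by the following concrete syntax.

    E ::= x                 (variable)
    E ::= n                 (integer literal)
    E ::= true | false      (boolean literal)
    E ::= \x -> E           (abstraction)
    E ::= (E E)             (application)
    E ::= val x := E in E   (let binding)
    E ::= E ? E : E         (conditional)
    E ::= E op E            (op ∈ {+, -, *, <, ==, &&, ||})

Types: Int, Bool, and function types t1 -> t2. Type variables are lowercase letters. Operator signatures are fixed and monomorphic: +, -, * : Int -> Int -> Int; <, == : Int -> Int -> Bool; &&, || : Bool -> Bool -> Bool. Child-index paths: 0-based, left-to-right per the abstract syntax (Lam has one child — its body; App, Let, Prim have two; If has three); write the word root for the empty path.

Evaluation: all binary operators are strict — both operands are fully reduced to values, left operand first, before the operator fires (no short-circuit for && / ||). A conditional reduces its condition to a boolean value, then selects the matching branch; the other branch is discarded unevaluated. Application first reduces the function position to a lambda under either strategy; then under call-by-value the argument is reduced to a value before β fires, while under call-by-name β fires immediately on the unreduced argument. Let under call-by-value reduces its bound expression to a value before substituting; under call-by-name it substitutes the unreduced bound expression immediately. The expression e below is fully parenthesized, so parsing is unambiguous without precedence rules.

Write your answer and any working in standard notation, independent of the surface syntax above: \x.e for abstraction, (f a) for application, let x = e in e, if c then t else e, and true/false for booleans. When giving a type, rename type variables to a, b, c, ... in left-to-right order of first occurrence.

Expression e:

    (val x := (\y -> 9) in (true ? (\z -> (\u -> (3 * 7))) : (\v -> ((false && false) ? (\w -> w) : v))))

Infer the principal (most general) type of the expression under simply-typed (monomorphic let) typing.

Derivation:
\y._ : a -> Int
let x : a -> Int
  unify Bool ~ Bool
  unify Int ~ Int
  unify Int ~ Int
\u._ : c -> Int
\z._ : b -> c -> Int
  unify Bool ~ Bool
  unify Bool ~ Bool
  unify Bool ~ Bool
w : e
\w._ : e -> e
v : d
  unify e -> e ~ d
\v._ : (e -> e) -> e -> e
  unify b -> c -> Int ~ (e -> e) -> e -> e
  unify b ~ e -> e
  unify c -> Int ~ e -> e
  unify c ~ e
  unify Int ~ e

Answer: (Int -> Int) -> Int -> Int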